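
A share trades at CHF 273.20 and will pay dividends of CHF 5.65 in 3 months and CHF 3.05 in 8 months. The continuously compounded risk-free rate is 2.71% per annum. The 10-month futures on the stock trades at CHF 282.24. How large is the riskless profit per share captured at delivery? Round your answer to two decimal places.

CHF 11.60 per share

PV(dividends) I = 5.65·e^(−0.0271·3/12) + 3.05·e^(−0.0271·8/12) = 8.6072
Fair futures F* = (S − I)·e^(rT) = (273.20 − 8.6072)·e^0.022583 = 264.5928 × 1.022840 = 270.6361
Market CHF 282.24 > fair 270.6361: forward overpriced → cash-and-carry (borrow at r, buy the stock and collect the dividends, short the forward).
Profit at T = |F_mkt − F*| = |282.24 − 270.6361| = CHF 11.60 per share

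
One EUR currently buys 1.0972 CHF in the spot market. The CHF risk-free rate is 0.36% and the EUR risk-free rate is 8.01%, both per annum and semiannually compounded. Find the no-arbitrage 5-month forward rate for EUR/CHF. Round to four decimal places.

By covered interest parity, F = S · (1+r_CHF/2)^(2T) / (1+r_EUR/2)^(2T)
= 1.0972 × 1.001500 / 1.033265 = 1.0972 × 0.969258
F = 1.0635 CHF per EUR

1.0635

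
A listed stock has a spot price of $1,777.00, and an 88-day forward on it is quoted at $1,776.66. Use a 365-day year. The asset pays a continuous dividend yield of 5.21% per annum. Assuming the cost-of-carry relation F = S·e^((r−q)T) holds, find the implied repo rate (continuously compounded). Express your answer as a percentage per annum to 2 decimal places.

From F = S·e^((r−q)T): (r − q) = ln(F/S)/T
ln(1776.66/1777.00) = ln(0.999809) = -0.000191
(r − q) = -0.000191 / (88/365) = -0.000792
r = ln(F/S)/T + q = -0.000792 + 0.0521 = 0.051308
r = 5.13%

5.13%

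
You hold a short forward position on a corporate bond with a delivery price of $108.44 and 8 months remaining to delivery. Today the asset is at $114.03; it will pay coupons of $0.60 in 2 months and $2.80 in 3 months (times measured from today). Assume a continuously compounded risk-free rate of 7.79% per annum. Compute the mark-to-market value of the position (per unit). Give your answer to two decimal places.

PV(remaining coupons) I = 0.60·e^(−0.0779·2/12) + 2.80·e^(−0.0779·3/12) = 3.3383
Current forward F = (S − I)·e^(rT) = (114.03 − 3.3383)·e^(0.0779·8/12) = 110.6917 × 1.053306 = 116.5922
Value (long) = (F − K)·e^(−rT) = (116.5922 − 108.44) × 0.949392 = 7.7396
Short position value = −(long value) = -$7.74

-$7.74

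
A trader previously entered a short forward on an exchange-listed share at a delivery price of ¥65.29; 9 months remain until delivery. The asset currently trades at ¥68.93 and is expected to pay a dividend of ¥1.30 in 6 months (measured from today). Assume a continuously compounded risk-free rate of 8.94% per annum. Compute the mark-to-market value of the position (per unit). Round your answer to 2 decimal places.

PV(remaining dividends) I = 1.30·e^(−0.0894·6/12) = 1.2432
Current forward F = (S − I)·e^(rT) = (68.93 − 1.2432)·e^(0.0894·9/12) = 67.6868 × 1.069349 = 72.3808
Value (long) = (F − K)·e^(−rT) = (72.3808 − 65.29) × 0.935148 = 6.6309
Short position value = −(long value) = -¥6.63

-¥6.63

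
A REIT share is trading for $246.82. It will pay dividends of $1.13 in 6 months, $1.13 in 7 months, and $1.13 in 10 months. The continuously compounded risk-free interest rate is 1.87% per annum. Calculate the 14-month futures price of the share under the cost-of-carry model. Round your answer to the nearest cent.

$248.84

PV(dividends) I = 1.13·e^(−0.0187·6/12) + 1.13·e^(−0.0187·7/12) + 1.13·e^(−0.0187·10/12)
I = 1.1195 + 1.1177 + 1.1125 = 3.3497
F = (S − I)·e^(rT) = (246.82 − 3.3497) · e^(0.0187·14/12)
= 243.4703 · e^0.021817 = 243.4703 × 1.022057 = $248.84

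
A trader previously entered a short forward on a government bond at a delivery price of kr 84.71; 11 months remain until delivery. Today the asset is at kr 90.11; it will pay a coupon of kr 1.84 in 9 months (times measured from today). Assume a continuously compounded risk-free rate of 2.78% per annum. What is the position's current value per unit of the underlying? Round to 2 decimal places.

-kr 5.73

PV(remaining coupons) I = 1.84·e^(−0.0278·9/12) = 1.8020
Current forward F = (S − I)·e^(rT) = (90.11 − 1.8020)·e^(0.0278·11/12) = 88.3080 × 1.025811 = 90.5873
Value (long) = (F − K)·e^(−rT) = (90.5873 − 84.71) × 0.974839 = 5.7294
Short position value = −(long value) = -kr 5.73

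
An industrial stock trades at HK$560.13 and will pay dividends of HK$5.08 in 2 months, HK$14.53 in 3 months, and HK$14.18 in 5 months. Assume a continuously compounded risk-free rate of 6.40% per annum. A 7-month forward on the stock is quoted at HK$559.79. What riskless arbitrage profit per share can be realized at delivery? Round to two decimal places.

PV(dividends) I = 5.08·e^(−0.0640·2/12) + 14.53·e^(−0.0640·3/12) + 14.18·e^(−0.0640·5/12) = 33.1323
Fair forward F* = (S − I)·e^(rT) = (560.13 − 33.1323)·e^0.037333 = 526.9977 × 1.038039 = 547.0442
Market HK$559.79 > fair 547.0442: forward overpriced → cash-and-carry (borrow at r, buy the stock and collect the dividends, short the forward).
Profit at T = |F_mkt − F*| = |559.79 − 547.0442| = HK$12.75 per share

HK$12.75 per share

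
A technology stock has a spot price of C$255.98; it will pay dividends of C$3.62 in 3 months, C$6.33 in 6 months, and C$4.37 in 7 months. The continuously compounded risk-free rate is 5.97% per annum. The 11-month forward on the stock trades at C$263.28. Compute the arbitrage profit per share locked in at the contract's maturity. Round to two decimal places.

PV(dividends) I = 3.62·e^(−0.0597·3/12) + 6.33·e^(−0.0597·6/12) + 4.37·e^(−0.0597·7/12) = 13.9306
Fair forward F* = (S − I)·e^(rT) = (255.98 − 13.9306)·e^0.054725 = 242.0494 × 1.056250 = 255.6647
Market C$263.28 > fair 255.6647: forward overpriced → cash-and-carry (borrow at r, buy the stock and collect the dividends, short the forward).
Profit at T = |F_mkt − F*| = |263.28 − 255.6647| = C$7.62 per share

C$7.62 per share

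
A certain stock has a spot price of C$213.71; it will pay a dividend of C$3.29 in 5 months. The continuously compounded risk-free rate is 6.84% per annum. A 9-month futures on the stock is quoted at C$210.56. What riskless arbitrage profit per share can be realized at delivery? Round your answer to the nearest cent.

C$11.03 per share

PV(dividends) I = 3.29·e^(−0.0684·5/12) = 3.1976
Fair futures F* = (S − I)·e^(rT) = (213.71 − 3.1976)·e^0.051300 = 210.5124 × 1.052639 = 221.5936
Market C$210.56 < fair 221.5936: forward underpriced → reverse cash-and-carry (short the stock, invest proceeds at r, pay the dividends, go long the forward).
Profit at T = |F_mkt − F*| = |210.56 − 221.5936| = C$11.03 per share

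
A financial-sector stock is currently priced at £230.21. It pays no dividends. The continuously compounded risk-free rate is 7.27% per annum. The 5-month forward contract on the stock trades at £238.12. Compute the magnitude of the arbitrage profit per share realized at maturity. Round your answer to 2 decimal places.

Fair forward: F* = S·e^(carry·T), with carry = r = 0.0727
F* = 230.21 · e^(0.0727 × 5/12) = 230.21 · e^0.030292 = 230.21 × 1.030755 = £237.2901
Market £238.12 > fair £237.2901: forward overpriced → cash-and-carry (buy spot, short the forward).
At maturity, profit = |F_mkt − F*| = |238.12 − 237.2901| = £0.83 per share

£0.83 per share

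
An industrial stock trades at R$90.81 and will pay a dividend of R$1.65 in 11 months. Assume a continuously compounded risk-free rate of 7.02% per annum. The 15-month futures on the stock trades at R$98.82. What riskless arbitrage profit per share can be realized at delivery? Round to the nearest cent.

R$1.37 per share

PV(dividends) I = 1.65·e^(−0.0702·11/12) = 1.5472
Fair futures F* = (S − I)·e^(rT) = (90.81 − 1.5472)·e^0.087750 = 89.2628 × 1.091715 = 97.4495
Market R$98.82 > fair 97.4495: forward overpriced → cash-and-carry (borrow at r, buy the stock and collect the dividends, short the forward).
Profit at T = |F_mkt − F*| = |98.82 − 97.4495| = R$1.37 per share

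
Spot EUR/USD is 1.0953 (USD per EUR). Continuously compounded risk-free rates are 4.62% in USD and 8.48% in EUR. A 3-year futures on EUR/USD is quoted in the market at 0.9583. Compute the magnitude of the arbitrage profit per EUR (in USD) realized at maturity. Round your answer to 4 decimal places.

Fair futures: F* = S·e^(carry·T), with carry = (r_USD − r_EUR) = 0.0462 − 0.0848 = -0.0386
F* = 1.0953 · e^(-0.0386 × 3) = 1.0953 · e^-0.115800 = 1.0953 × 0.890653 = 0.9755
Market 0.9583 < fair 0.9755: forward underpriced → reverse cash-and-carry (short spot, go long the forward).
At maturity, profit = |F_mkt − F*| = |0.9583 − 0.9755| = 0.0172 per EUR (in USD)

0.0172 per EUR (in USD)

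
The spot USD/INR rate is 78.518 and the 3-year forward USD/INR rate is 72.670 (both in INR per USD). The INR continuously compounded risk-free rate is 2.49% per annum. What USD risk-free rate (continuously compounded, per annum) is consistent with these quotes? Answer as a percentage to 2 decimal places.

F = S·e^((r_INR − r_USD)T) ⇒ r_USD = r_INR − ln(F/S)/T
ln(72.670/78.518) = -0.077399; /(3) = -0.025800
r_USD = 0.0249 + 0.025800 = 0.050700
r_USD = 5.07%

5.07%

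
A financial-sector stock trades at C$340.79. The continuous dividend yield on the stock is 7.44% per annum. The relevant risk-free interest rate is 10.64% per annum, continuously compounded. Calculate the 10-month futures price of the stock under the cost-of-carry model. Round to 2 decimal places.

C$350.00

F = S·e^((r − q)T) = 340.79 · e^((0.1064 − 0.0744) × 10/12)
= 340.79 · e^0.026667 = 340.79 × 1.027026
F = C$350.00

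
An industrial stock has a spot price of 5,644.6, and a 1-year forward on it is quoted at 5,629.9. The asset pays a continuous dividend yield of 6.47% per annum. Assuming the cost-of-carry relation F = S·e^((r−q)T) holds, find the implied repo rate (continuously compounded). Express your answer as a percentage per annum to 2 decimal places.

6.21%

From F = S·e^((r−q)T): (r − q) = ln(F/S)/T
ln(5629.9/5644.6) = ln(0.997396) = -0.002607
(r − q) = -0.002607 / (1) = -0.002607
r = ln(F/S)/T + q = -0.002607 + 0.0647 = 0.062093
r = 6.21%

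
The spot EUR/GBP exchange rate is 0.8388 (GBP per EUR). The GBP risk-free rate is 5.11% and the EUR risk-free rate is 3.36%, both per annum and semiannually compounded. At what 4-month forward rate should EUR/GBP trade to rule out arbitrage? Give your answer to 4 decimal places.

By covered interest parity, F = S · (1+r_GBP/2)^(2T) / (1+r_EUR/2)^(2T)
= 0.8388 × 1.016962 / 1.011169 = 0.8388 × 1.005729
F = 0.8436 GBP per EUR

0.8436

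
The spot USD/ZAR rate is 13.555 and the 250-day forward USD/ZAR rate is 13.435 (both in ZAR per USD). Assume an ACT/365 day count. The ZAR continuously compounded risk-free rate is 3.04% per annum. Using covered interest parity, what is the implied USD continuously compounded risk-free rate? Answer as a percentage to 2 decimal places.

F = S·e^((r_ZAR − r_USD)T) ⇒ r_USD = r_ZAR − ln(F/S)/T
ln(13.435/13.555) = -0.008892; /(250/365) = -0.012982
r_USD = 0.0304 + 0.012982 = 0.043382
r_USD = 4.34%

4.34%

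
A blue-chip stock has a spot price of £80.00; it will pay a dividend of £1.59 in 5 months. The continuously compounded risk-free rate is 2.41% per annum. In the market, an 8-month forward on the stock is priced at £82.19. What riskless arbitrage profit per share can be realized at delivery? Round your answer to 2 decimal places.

£2.49 per share

PV(dividends) I = 1.59·e^(−0.0241·5/12) = 1.5741
Fair forward F* = (S − I)·e^(rT) = (80.00 − 1.5741)·e^0.016067 = 78.4259 × 1.016197 = 79.6962
Market £82.19 > fair 79.6962: forward overpriced → cash-and-carry (borrow at r, buy the stock and collect the dividends, short the forward).
Profit at T = |F_mkt − F*| = |82.19 − 79.6962| = £2.49 per share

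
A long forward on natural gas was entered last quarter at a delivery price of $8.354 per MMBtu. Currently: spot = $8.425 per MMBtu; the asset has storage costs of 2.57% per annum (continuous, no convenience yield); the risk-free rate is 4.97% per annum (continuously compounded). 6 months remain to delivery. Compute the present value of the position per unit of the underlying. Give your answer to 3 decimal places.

Current fair forward for the remaining 6 months: F = S·e^((r + u)·T), (r + u) = 0.0497 + 0.0257 = 0.0754
F = 8.425 · e^(0.0754 × 6/12) = 8.425 × 1.038420 = 8.7487
Value of long forward = (F − K)·e^(−rT) = (8.7487 − 8.354) · e^(−0.0497·6/12)
= 0.3947 × 0.975456 = 0.385

$0.385 per MMBtu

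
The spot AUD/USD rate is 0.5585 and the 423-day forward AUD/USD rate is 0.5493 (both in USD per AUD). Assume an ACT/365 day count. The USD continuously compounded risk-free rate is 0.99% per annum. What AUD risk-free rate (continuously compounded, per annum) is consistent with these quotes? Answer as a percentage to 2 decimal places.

2.42%

F = S·e^((r_USD − r_AUD)T) ⇒ r_AUD = r_USD − ln(F/S)/T
ln(0.5493/0.5585) = -0.016610; /(423/365) = -0.014333
r_AUD = 0.0099 + 0.014333 = 0.024233
r_AUD = 2.42%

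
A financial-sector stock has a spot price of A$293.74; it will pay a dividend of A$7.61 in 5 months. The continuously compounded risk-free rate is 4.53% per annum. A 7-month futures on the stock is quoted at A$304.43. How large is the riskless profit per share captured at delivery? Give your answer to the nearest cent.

PV(dividends) I = 7.61·e^(−0.0453·5/12) = 7.4677
Fair futures F* = (S − I)·e^(rT) = (293.74 − 7.4677)·e^0.026425 = 286.2723 × 1.026777 = 293.9378
Market A$304.43 > fair 293.9378: forward overpriced → cash-and-carry (borrow at r, buy the stock and collect the dividends, short the forward).
Profit at T = |F_mkt − F*| = |304.43 − 293.9378| = A$10.49 per share

A$10.49 per share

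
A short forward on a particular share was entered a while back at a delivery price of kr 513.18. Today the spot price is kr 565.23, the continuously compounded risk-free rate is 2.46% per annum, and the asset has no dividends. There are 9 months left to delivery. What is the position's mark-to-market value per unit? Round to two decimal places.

-kr 61.43

Current fair forward for the remaining 9 months: F = S·e^(r·T), r = 0.0246
F = 565.23 · e^(0.0246 × 9/12) = 565.23 × 1.018621 = 575.7551
Value of long forward = (F − K)·e^(−rT) = (575.7551 − 513.18) · e^(−0.0246·9/12)
= 62.5751 × 0.981719 = 61.43
Short position value = −(long value) = -kr 61.43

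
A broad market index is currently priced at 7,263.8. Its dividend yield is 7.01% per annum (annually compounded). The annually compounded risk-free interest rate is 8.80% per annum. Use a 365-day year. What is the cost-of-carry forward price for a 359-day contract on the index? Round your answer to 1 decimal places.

7,383.3

F = S · (1+r)^T / (1+q)^T
= 7263.8 × 1.086493 / 1.068909 = 7263.8 × 1.016450
F = 7,383.3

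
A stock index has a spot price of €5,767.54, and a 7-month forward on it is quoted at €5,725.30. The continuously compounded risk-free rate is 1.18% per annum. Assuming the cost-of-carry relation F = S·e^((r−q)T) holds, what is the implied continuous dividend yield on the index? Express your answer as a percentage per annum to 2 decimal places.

From F = S·e^((r−q)T): (r − q) = ln(F/S)/T
ln(5725.30/5767.54) = ln(0.992676) = -0.007351
(r − q) = -0.007351 / (7/12) = -0.012602
q = r − ln(F/S)/T = 0.0118 + 0.012602 = 0.024402
q = 2.44%

2.44%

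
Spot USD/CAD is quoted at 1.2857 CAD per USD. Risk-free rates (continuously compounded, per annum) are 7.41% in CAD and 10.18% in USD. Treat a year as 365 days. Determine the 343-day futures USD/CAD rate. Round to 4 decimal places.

1.2527

F = S·e^((r_CAD − r_USD)T) = 1.2857 · e^((0.0741 − 0.1018) × 343/365)
= 1.2857 · e^-0.026030 = 1.2857 × 0.974306
F = 1.2527 CAD per USD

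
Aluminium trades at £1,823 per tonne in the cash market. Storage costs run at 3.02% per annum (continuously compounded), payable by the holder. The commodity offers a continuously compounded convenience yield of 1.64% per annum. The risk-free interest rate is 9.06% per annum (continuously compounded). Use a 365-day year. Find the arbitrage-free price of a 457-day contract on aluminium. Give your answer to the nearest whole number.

£2,078 per tonne

Net carry = r + u − y = 0.0906 + 0.0302 − 0.0164 = 0.1044
F = S·e^((r+u−y)T) = 1823 · e^(0.1044 × 457/365) = 1823 · e^0.130715
= 1823 × 1.139643 = £2,078 per tonne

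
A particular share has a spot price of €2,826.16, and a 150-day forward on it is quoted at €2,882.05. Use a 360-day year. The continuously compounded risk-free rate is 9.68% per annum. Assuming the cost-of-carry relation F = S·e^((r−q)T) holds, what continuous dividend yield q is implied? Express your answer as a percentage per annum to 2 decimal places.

4.98%

From F = S·e^((r−q)T): (r − q) = ln(F/S)/T
ln(2882.05/2826.16) = ln(1.019776) = 0.019583
(r − q) = 0.019583 / (150/360) = 0.046999
q = r − ln(F/S)/T = 0.0968 − 0.046999 = 0.049801
q = 4.98%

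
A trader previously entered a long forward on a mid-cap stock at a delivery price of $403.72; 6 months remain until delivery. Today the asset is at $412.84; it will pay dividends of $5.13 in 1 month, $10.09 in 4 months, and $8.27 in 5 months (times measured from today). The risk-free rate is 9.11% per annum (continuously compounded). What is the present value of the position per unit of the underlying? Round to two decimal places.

$4.26

PV(remaining dividends) I = 5.13·e^(−0.0911·1/12) + 10.09·e^(−0.0911·4/12) + 8.27·e^(−0.0911·5/12) = 22.8414
Current forward F = (S − I)·e^(rT) = (412.84 − 22.8414)·e^(0.0911·6/12) = 389.9986 × 1.046603 = 408.1737
Value (long) = (F − K)·e^(−rT) = (408.1737 − 403.72) × 0.955472 = 4.2554
Value = $4.26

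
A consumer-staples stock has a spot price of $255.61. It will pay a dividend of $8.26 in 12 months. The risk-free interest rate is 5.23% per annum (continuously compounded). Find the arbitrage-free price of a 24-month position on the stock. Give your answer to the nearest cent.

$275.09

PV(dividends) I = 8.26·e^(−0.0523·12/12)
I = 7.8391
F = (S − I)·e^(rT) = (255.61 − 7.8391) · e^(0.0523·24/12)
= 247.7709 · e^0.104600 = 247.7709 × 1.110266 = $275.09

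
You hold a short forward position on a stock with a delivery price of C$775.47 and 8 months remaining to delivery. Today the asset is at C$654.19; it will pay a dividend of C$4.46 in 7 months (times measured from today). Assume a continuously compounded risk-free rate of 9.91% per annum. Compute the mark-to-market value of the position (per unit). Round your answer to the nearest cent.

PV(remaining dividends) I = 4.46·e^(−0.0991·7/12) = 4.2095
Current forward F = (S − I)·e^(rT) = (654.19 − 4.2095)·e^(0.0991·8/12) = 649.9805 × 1.068298 = 694.3729
Value (long) = (F − K)·e^(−rT) = (694.3729 − 775.47) × 0.936068 = -75.9124
Short position value = −(long value) = C$75.91

C$75.91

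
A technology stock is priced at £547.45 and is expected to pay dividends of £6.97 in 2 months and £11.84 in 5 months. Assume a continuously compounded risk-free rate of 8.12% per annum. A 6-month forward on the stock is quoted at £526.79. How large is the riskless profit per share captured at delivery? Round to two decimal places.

PV(dividends) I = 6.97·e^(−0.0812·2/12) + 11.84·e^(−0.0812·5/12) = 18.3224
Fair forward F* = (S − I)·e^(rT) = (547.45 − 18.3224)·e^0.040600 = 529.1276 × 1.041435 = 551.0520
Market £526.79 < fair 551.0520: forward underpriced → reverse cash-and-carry (short the stock, invest proceeds at r, pay the dividends, go long the forward).
Profit at T = |F_mkt − F*| = |526.79 − 551.0520| = £24.26 per share

£24.26 per share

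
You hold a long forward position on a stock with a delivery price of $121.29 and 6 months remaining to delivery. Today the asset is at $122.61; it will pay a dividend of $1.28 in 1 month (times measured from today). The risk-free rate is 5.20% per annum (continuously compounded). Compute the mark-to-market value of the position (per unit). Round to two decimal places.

PV(remaining dividends) I = 1.28·e^(−0.0520·1/12) = 1.2745
Current forward F = (S − I)·e^(rT) = (122.61 − 1.2745)·e^(0.0520·6/12) = 121.3355 × 1.026341 = 124.5316
Value (long) = (F − K)·e^(−rT) = (124.5316 − 121.29) × 0.974335 = 3.1584
Value = $3.16

$3.16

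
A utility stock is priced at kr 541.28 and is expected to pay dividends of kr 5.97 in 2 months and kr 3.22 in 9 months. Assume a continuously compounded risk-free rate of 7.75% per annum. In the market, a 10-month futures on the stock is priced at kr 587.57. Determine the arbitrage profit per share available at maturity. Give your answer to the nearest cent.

PV(dividends) I = 5.97·e^(−0.0775·2/12) + 3.22·e^(−0.0775·9/12) = 8.9316
Fair futures F* = (S − I)·e^(rT) = (541.28 − 8.9316)·e^0.064583 = 532.3484 × 1.066714 = 567.8635
Market kr 587.57 > fair 567.8635: forward overpriced → cash-and-carry (borrow at r, buy the stock and collect the dividends, short the forward).
Profit at T = |F_mkt − F*| = |587.57 − 567.8635| = kr 19.71 per share

kr 19.71 per share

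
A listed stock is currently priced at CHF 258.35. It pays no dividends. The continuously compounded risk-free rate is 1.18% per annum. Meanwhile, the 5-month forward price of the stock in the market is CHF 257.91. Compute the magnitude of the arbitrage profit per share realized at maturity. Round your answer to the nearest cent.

Fair forward: F* = S·e^(carry·T), with carry = r = 0.0118
F* = 258.35 · e^(0.0118 × 5/12) = 258.35 · e^0.004917 = 258.35 × 1.004929 = CHF 259.6234
Market CHF 257.91 < fair CHF 259.6234: forward underpriced → reverse cash-and-carry (short spot, go long the forward).
At maturity, profit = |F_mkt − F*| = |257.91 − 259.6234| = CHF 1.71 per share

CHF 1.71 per share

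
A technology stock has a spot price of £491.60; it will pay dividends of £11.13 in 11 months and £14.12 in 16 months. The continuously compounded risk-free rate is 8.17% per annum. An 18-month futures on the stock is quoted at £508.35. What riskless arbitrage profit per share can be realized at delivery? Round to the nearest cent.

£21.36 per share

PV(dividends) I = 11.13·e^(−0.0817·11/12) + 14.12·e^(−0.0817·16/12) = 22.9896
Fair futures F* = (S − I)·e^(rT) = (491.60 − 22.9896)·e^0.122550 = 468.6104 × 1.130376 = 529.7059
Market £508.35 < fair 529.7059: forward underpriced → reverse cash-and-carry (short the stock, invest proceeds at r, pay the dividends, go long the forward).
Profit at T = |F_mkt − F*| = |508.35 − 529.7059| = £21.36 per share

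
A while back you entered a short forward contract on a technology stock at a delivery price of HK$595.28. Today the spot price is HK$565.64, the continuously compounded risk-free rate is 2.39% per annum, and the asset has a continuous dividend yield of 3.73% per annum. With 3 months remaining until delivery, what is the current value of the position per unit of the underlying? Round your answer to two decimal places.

Current fair forward for the remaining 3 months: F = S·e^((r − q)·T), (r − q) = 0.0239 − 0.0373 = -0.0134
F = 565.64 · e^(-0.0134 × 3/12) = 565.64 × 0.996656 = 563.7485
Value of long forward = (F − K)·e^(−rT) = (563.7485 − 595.28) · e^(−0.0239·3/12)
= -31.5315 × 0.994043 = -31.34
Short position value = −(long value) = HK$31.34

HK$31.34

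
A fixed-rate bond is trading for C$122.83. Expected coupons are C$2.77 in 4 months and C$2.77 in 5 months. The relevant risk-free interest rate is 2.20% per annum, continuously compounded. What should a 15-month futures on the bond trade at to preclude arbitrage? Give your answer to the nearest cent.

C$120.61

PV(coupons) I = 2.77·e^(−0.0220·4/12) + 2.77·e^(−0.0220·5/12)
I = 2.7498 + 2.7447 = 5.4945
F = (S − I)·e^(rT) = (122.83 − 5.4945) · e^(0.0220·15/12)
= 117.3355 · e^0.027500 = 117.3355 × 1.027882 = C$120.61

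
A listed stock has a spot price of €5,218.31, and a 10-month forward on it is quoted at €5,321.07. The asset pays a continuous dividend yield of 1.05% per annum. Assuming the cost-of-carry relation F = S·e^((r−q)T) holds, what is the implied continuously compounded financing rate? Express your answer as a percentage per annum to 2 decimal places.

From F = S·e^((r−q)T): (r − q) = ln(F/S)/T
ln(5321.07/5218.31) = ln(1.019692) = 0.019501
(r − q) = 0.019501 / (10/12) = 0.023401
r = ln(F/S)/T + q = 0.023401 + 0.0105 = 0.033901
r = 3.39%

3.39%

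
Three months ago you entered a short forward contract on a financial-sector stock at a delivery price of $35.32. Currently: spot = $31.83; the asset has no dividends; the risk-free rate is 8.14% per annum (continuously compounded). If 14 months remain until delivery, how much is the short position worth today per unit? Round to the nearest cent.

$0.29

Current fair forward for the remaining 14 months: F = S·e^(r·T), r = 0.0814
F = 31.83 · e^(0.0814 × 14/12) = 31.83 × 1.099622 = 35.0010
Value of long forward = (F − K)·e^(−rT) = (35.0010 − 35.32) · e^(−0.0814·14/12)
= -0.3190 × 0.909403 = -0.29
Short position value = −(long value) = $0.29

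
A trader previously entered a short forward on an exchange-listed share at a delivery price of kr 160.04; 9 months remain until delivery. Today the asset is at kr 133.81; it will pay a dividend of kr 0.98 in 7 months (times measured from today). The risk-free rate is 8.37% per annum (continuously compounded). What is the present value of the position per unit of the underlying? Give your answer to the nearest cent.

PV(remaining dividends) I = 0.98·e^(−0.0837·7/12) = 0.9333
Current forward F = (S − I)·e^(rT) = (133.81 − 0.9333)·e^(0.0837·9/12) = 132.8767 × 1.064787 = 141.4854
Value (long) = (F − K)·e^(−rT) = (141.4854 − 160.04) × 0.939155 = -17.4256
Short position value = −(long value) = kr 17.43

kr 17.43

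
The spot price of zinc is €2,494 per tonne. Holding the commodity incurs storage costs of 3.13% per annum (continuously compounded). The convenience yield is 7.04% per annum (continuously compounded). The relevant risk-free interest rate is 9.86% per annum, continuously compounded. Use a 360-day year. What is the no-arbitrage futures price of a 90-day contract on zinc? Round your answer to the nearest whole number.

€2,531 per tonne

Net carry = r + u − y = 0.0986 + 0.0313 − 0.0704 = 0.0595
F = S·e^((r+u−y)T) = 2494 · e^(0.0595 × 90/360) = 2494 · e^0.014875
= 2494 × 1.014986 = €2,531 per tonne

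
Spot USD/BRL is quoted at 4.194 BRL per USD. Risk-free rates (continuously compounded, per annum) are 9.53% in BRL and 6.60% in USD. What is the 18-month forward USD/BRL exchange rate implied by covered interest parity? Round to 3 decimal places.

4.382

F = S·e^((r_BRL − r_USD)T) = 4.194 · e^((0.0953 − 0.0660) × 18/12)
= 4.194 · e^0.043950 = 4.194 × 1.044930
F = 4.382 BRL per USD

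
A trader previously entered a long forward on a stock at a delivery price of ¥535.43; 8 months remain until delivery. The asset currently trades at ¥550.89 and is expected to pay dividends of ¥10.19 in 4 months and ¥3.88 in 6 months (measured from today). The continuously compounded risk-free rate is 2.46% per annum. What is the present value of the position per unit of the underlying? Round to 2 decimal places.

PV(remaining dividends) I = 10.19·e^(−0.0246·4/12) + 3.88·e^(−0.0246·6/12) = 13.9394
Current forward F = (S − I)·e^(rT) = (550.89 − 13.9394)·e^(0.0246·8/12) = 536.9506 × 1.016535 = 545.8291
Value (long) = (F − K)·e^(−rT) = (545.8291 − 535.43) × 0.983734 = 10.2299
Value = ¥10.23

¥10.23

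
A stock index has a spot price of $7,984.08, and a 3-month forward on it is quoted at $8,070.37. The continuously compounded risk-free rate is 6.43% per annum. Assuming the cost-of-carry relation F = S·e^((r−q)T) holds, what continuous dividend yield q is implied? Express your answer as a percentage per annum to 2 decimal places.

From F = S·e^((r−q)T): (r − q) = ln(F/S)/T
ln(8070.37/7984.08) = ln(1.010808) = 0.010750
(r − q) = 0.010750 / (3/12) = 0.043000
q = r − ln(F/S)/T = 0.0643 − 0.043000 = 0.021300
q = 2.13%

2.13%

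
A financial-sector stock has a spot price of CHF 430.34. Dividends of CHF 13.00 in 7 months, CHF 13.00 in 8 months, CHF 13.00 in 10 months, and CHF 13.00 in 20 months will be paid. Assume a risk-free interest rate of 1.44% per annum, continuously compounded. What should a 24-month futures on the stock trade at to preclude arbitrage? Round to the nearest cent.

CHF 390.11

PV(dividends) I = 13.00·e^(−0.0144·7/12) + 13.00·e^(−0.0144·8/12) + 13.00·e^(−0.0144·10/12) + 13.00·e^(−0.0144·20/12)
I = 12.8913 + 12.8758 + 12.8449 + 12.6917 = 51.3037
F = (S − I)·e^(rT) = (430.34 − 51.3037) · e^(0.0144·24/12)
= 379.0363 · e^0.028800 = 379.0363 × 1.029219 = CHF 390.11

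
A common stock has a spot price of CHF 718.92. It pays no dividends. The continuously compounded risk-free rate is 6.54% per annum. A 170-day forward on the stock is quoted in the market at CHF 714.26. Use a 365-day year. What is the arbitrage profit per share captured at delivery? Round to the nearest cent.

CHF 26.90 per share

Fair forward: F* = S·e^(carry·T), with carry = r = 0.0654
F* = 718.92 · e^(0.0654 × 170/365) = 718.92 · e^0.030460 = 718.92 × 1.030929 = CHF 741.1555
Market CHF 714.26 < fair CHF 741.1555: forward underpriced → reverse cash-and-carry (short spot, go long the forward).
At maturity, profit = |F_mkt − F*| = |714.26 − 741.1555| = CHF 26.90 per share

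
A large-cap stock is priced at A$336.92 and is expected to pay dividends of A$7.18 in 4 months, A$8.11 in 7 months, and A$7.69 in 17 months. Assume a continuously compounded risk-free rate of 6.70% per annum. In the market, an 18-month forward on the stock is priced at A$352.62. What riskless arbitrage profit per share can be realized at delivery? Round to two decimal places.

A$4.20 per share

PV(dividends) I = 7.18·e^(−0.0670·4/12) + 8.11·e^(−0.0670·7/12) + 7.69·e^(−0.0670·17/12) = 21.8142
Fair forward F* = (S − I)·e^(rT) = (336.92 − 21.8142)·e^0.100500 = 315.1058 × 1.105724 = 348.4200
Market A$352.62 > fair 348.4200: forward overpriced → cash-and-carry (borrow at r, buy the stock and collect the dividends, short the forward).
Profit at T = |F_mkt − F*| = |352.62 − 348.4200| = A$4.20 per share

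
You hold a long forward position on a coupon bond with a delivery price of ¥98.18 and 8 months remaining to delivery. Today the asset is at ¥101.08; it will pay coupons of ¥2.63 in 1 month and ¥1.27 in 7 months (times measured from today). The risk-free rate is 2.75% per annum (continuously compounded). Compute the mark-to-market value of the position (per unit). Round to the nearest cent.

PV(remaining coupons) I = 2.63·e^(−0.0275·1/12) + 1.27·e^(−0.0275·7/12) = 3.8738
Current forward F = (S − I)·e^(rT) = (101.08 − 3.8738)·e^(0.0275·8/12) = 97.2062 × 1.018502 = 99.0047
Value (long) = (F − K)·e^(−rT) = (99.0047 − 98.18) × 0.981834 = 0.8097
Value = ¥0.81

¥0.81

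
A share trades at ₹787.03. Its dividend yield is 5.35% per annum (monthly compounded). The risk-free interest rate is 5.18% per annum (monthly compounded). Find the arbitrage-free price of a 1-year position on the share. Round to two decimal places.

F = S · (1+r/12)^(12T) / (1+q/12)^(12T)
= 787.03 × 1.053048 / 1.054832 = 787.03 × 0.998309
F = ₹785.70

₹785.70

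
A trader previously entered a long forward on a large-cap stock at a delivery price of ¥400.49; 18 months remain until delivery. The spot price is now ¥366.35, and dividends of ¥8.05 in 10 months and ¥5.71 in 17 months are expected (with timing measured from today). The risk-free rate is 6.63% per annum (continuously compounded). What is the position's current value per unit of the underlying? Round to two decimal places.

PV(remaining dividends) I = 8.05·e^(−0.0663·10/12) + 5.71·e^(−0.0663·17/12) = 12.8154
Current forward F = (S − I)·e^(rT) = (366.35 − 12.8154)·e^(0.0663·18/12) = 353.5346 × 1.104563 = 390.5012
Value (long) = (F − K)·e^(−rT) = (390.5012 − 400.49) × 0.905335 = -9.0432
Value = -¥9.04

-¥9.04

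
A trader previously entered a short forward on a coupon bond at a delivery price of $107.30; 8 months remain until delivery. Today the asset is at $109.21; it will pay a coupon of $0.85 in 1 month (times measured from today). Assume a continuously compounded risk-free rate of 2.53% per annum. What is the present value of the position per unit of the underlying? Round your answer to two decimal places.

PV(remaining coupons) I = 0.85·e^(−0.0253·1/12) = 0.8482
Current forward F = (S − I)·e^(rT) = (109.21 − 0.8482)·e^(0.0253·8/12) = 108.3618 × 1.017010 = 110.2050
Value (long) = (F − K)·e^(−rT) = (110.2050 − 107.30) × 0.983275 = 2.8564
Short position value = −(long value) = -$2.86

-$2.86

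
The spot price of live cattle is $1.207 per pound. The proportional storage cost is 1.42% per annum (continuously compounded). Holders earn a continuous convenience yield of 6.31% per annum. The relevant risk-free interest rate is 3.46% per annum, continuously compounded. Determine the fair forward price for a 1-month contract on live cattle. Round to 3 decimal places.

Net carry = r + u − y = 0.0346 + 0.0142 − 0.0631 = -0.0143
F = S·e^((r+u−y)T) = 1.207 · e^(-0.0143 × 1/12) = 1.207 · e^-0.001192
= 1.207 × 0.998809 = $1.206 per pound

$1.206 per pound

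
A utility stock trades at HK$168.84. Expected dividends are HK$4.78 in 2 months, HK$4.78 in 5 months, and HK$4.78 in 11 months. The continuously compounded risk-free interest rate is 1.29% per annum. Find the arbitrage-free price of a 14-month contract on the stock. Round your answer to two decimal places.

PV(dividends) I = 4.78·e^(−0.0129·2/12) + 4.78·e^(−0.0129·5/12) + 4.78·e^(−0.0129·11/12)
I = 4.7697 + 4.7544 + 4.7238 = 14.2479
F = (S − I)·e^(rT) = (168.84 − 14.2479) · e^(0.0129·14/12)
= 154.5921 · e^0.015050 = 154.5921 × 1.015164 = HK$156.94

HK$156.94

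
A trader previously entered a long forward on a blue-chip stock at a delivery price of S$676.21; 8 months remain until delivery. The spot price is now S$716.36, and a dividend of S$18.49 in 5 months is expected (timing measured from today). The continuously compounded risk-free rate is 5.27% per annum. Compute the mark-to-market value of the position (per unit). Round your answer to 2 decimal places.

S$45.41

PV(remaining dividends) I = 18.49·e^(−0.0527·5/12) = 18.0884
Current forward F = (S − I)·e^(rT) = (716.36 − 18.0884)·e^(0.0527·8/12) = 698.2716 × 1.035758 = 723.2404
Value (long) = (F − K)·e^(−rT) = (723.2404 − 676.21) × 0.965477 = 45.4068
Value = S$45.41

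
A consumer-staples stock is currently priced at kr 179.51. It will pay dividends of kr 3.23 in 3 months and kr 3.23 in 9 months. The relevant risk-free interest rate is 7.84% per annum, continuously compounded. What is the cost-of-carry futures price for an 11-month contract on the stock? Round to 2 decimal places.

PV(dividends) I = 3.23·e^(−0.0784·3/12) + 3.23·e^(−0.0784·9/12)
I = 3.1673 + 3.0456 = 6.2129
F = (S − I)·e^(rT) = (179.51 − 6.2129) · e^(0.0784·11/12)
= 173.2971 · e^0.071867 = 173.2971 × 1.074512 = kr 186.21

kr 186.21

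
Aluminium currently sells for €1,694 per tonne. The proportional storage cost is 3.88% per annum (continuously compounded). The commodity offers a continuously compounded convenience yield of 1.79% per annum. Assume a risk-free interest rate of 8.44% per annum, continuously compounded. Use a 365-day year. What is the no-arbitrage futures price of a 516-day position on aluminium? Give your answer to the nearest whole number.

Net carry = r + u − y = 0.0844 + 0.0388 − 0.0179 = 0.1053
F = S·e^((r+u−y)T) = 1694 · e^(0.1053 × 516/365) = 1694 · e^0.148862
= 1694 × 1.160513 = €1,966 per tonne

€1,966 per tonne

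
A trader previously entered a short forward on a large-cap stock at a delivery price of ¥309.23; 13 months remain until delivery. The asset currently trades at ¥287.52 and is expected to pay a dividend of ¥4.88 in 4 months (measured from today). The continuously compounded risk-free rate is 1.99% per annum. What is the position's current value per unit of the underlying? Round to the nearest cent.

¥19.96

PV(remaining dividends) I = 4.88·e^(−0.0199·4/12) = 4.8477
Current forward F = (S − I)·e^(rT) = (287.52 − 4.8477)·e^(0.0199·13/12) = 282.6723 × 1.021792 = 288.8323
Value (long) = (F − K)·e^(−rT) = (288.8323 − 309.23) × 0.978672 = -19.9627
Short position value = −(long value) = ¥19.96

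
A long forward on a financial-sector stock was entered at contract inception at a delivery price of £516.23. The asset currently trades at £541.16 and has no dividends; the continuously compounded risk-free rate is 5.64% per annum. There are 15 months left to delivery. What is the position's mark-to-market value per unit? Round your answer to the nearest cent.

£60.07

Current fair forward for the remaining 15 months: F = S·e^(r·T), r = 0.0564
F = 541.16 · e^(0.0564 × 15/12) = 541.16 × 1.073045 = 580.6890
Value of long forward = (F − K)·e^(−rT) = (580.6890 − 516.23) · e^(−0.0564·15/12)
= 64.4590 × 0.931928 = 60.07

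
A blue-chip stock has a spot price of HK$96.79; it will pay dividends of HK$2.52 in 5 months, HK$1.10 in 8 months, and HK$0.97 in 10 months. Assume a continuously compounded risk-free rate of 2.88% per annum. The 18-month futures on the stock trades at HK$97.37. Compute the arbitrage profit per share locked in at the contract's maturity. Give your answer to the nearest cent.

PV(dividends) I = 2.52·e^(−0.0288·5/12) + 1.10·e^(−0.0288·8/12) + 0.97·e^(−0.0288·10/12) = 4.5160
Fair futures F* = (S − I)·e^(rT) = (96.79 − 4.5160)·e^0.043200 = 92.2740 × 1.044147 = 96.3476
Market HK$97.37 > fair 96.3476: forward overpriced → cash-and-carry (borrow at r, buy the stock and collect the dividends, short the forward).
Profit at T = |F_mkt − F*| = |97.37 − 96.3476| = HK$1.02 per share

HK$1.02 per share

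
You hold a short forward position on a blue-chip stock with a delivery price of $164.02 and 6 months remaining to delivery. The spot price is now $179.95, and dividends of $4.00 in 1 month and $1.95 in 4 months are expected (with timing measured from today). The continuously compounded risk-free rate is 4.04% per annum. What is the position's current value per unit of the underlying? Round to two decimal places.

PV(remaining dividends) I = 4.00·e^(−0.0404·1/12) + 1.95·e^(−0.0404·4/12) = 5.9105
Current forward F = (S − I)·e^(rT) = (179.95 − 5.9105)·e^(0.0404·6/12) = 174.0395 × 1.020405 = 177.5908
Value (long) = (F − K)·e^(−rT) = (177.5908 − 164.02) × 0.980003 = 13.2994
Short position value = −(long value) = -$13.30

-$13.30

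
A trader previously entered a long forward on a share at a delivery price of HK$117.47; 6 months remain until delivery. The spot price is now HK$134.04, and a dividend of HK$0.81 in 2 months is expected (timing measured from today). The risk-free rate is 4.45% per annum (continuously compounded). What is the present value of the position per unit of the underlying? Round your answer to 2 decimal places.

PV(remaining dividends) I = 0.81·e^(−0.0445·2/12) = 0.8040
Current forward F = (S − I)·e^(rT) = (134.04 − 0.8040)·e^(0.0445·6/12) = 133.2360 × 1.022499 = 136.2337
Value (long) = (F − K)·e^(−rT) = (136.2337 − 117.47) × 0.977996 = 18.3508
Value = HK$18.35

HK$18.35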